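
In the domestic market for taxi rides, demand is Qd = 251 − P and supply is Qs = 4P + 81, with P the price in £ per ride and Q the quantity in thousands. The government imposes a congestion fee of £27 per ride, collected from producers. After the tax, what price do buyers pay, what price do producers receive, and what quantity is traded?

Without the tax, 251 − P = 4P + 81 gives 5P = 170, so P* = £34 and Q* = 217.
With the tax collected from producers, supply shifts: Qs = 4(P − 27) + 81.
Solving gives Q = 195.4 with buyers paying £55.6 and producers receiving £28.6 (the £27 wedge).
The less price-elastic side of the market bears the larger share of a per-unit tax.

Buyers pay £55.6; producers receive £28.6; quantity = 195.4.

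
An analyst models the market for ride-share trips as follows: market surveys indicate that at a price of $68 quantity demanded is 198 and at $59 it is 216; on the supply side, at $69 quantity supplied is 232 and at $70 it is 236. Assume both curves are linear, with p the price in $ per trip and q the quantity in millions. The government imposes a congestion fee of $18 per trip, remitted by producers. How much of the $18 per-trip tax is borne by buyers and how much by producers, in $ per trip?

Buyers bear $12 per trip; producers bear $6 per trip.

Demand slope: (216 − 198)/(59 − 68) = -2, so qd = 334 − 2p.
Supply slope: (236 − 232)/(70 − 69) = 4, so qs = 4p − 44.
Without the tax, 334 − 2p = 4p − 44 gives 6p = 378, so p* = $63 and q* = 208.
With the tax collected from producers, supply shifts: qs = 4(p − 18) − 44.
New equilibrium: buyers pay $75, producers receive $57, q = 184. (Wedge: pb − ps = 18.)
Burden on buyers: $12; on producers: $6. (They sum to $18.)
The less price-elastic side of the market bears the larger share of a per-unit tax.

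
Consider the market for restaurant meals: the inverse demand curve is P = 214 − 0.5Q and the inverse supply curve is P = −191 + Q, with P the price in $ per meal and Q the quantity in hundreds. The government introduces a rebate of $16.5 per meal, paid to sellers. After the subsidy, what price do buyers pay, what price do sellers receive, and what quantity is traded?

Rewrite in direct form: Qd = 428 − 2P and Qs = P + 191.
Before the subsidy: set 428 − 2P = P + 191 → P* = $79, Q* = 270.
With a per-unit subsidy paid to sellers, each receives P + 16.5 per unit sold, so supply becomes Qs = (P + 16.5) + 191.
New equilibrium: buyers pay $73.5, sellers receive $90, Q = 281. (Wedge: Pb − Ps = −16.5.)

Buyers pay $73.5; sellers receive $90; quantity = 281.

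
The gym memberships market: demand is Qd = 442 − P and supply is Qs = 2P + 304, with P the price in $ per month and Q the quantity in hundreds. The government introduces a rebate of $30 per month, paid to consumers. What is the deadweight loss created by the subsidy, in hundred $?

Without the subsidy, 442 − P = 2P + 304 gives 3P = 138, so P* = $46 and Q* = 396.
With a per-unit subsidy paid to consumers, each effectively pays P − 30, so demand becomes Qd = 442 − (P − 30).
Solving gives Q = 416 with consumers paying $26 and producers receiving $56 (the $30 wedge).
Quantity rises by |ΔQ| = |396 − 416| = 20.
DWL = ½ · t · |ΔQ| = ½ · 30 · 20 = $300.

Deadweight loss = $300 hundred.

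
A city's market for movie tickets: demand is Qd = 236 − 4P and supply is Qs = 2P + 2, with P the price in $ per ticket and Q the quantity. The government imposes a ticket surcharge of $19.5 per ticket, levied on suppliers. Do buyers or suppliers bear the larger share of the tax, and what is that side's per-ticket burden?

Suppliers bear the larger share: $13 per ticket.

Before the tax: set 236 − 4P = 2P + 2 → P* = $39, Q* = 80.
With the tax collected from suppliers, supply shifts: Qs = 2(P − 19.5) + 2.
Solving gives Q = 54 with buyers paying $45.5 and suppliers receiving $26 (the $19.5 wedge).
Per-ticket burden: buyers $6.5, suppliers $13.
Suppliers take the larger share because supply is less price-elastic here (demand slope 4 vs supply slope 2).
The less price-elastic side of the market bears the larger share of a per-unit tax.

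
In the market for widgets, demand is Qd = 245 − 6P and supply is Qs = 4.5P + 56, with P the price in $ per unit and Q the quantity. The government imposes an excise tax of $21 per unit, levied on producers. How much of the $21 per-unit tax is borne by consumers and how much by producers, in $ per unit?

Before the tax: set 245 − 6P = 4.5P + 56 → P* = $18, Q* = 137.
With the tax collected from producers, supply shifts: Qs = 4.5(P − 21) + 56.
New equilibrium: consumers pay $27, producers receive $6, Q = 83. (Wedge: Pb − Ps = 21.)
Burden on consumers: $9; on producers: $12. (They sum to $21.)
The less price-elastic side of the market bears the larger share of a per-unit tax.

Consumers bear $9 per unit; producers bear $12 per unit.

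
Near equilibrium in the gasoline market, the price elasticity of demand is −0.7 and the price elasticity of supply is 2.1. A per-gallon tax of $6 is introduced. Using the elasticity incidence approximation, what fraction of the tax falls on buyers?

Incidence ratio: buyers' share ≈ εs / (εs + |εd|) = 2.1 / (2.1 + 0.7) = 0.75.
Supply is the more elastic side, so buyers bear the larger share.

Buyers' share ≈ 0.75.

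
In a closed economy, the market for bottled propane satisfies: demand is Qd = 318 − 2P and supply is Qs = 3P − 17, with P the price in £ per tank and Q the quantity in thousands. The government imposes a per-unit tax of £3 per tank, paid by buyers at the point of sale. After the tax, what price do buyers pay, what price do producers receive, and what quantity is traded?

Without the tax, 318 − 2P = 3P − 17 gives 5P = 335, so P* = £67 and Q* = 184.
With the tax collected from buyers, demand (in seller-price terms) shifts: Qd = 318 − 2(P + 3).
Solving gives Q = 180.4 with buyers paying £68.8 and producers receiving £65.8 (the £3 wedge).
The less price-elastic side of the market bears the larger share of a per-unit tax.

Buyers pay £68.8; producers receive £65.8; quantity = 180.4.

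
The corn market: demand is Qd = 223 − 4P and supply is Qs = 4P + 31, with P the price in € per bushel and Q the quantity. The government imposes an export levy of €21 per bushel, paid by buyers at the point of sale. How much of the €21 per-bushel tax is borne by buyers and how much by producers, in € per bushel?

Buyers bear €10.5 per bushel; producers bear €10.5 per bushel.

Without the tax, 223 − 4P = 4P + 31 gives 8P = 192, so P* = €24 and Q* = 127.
With the tax collected from buyers, demand (in seller-price terms) shifts: Qd = 223 − 4(P + 21).
New equilibrium: buyers pay €34.5, producers receive €13.5, Q = 85. (Wedge: Pb − Ps = 21.)
Burden on buyers: €10.5; on producers: €10.5. (They sum to €21.)
The less price-elastic side of the market bears the larger share of a per-unit tax.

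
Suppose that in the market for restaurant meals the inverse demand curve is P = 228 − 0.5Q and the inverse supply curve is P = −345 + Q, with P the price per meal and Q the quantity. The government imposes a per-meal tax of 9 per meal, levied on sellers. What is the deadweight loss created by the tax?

Rewrite in direct form: Qd = 456 − 2P and Qs = P + 345.
Without the tax, 456 − 2P = P + 345 gives 3P = 111, so P* = 37 and Q* = 382.
With the tax collected from sellers, supply shifts: Qs = (P − 9) + 345.
New equilibrium: consumers pay 40, sellers receive 31, Q = 376. (Wedge: Pb − Ps = 9.)
Quantity falls by |ΔQ| = |382 − 376| = 6.
DWL = ½ · t · |ΔQ| = ½ · 9 · 6 = 27.

Deadweight loss = 27.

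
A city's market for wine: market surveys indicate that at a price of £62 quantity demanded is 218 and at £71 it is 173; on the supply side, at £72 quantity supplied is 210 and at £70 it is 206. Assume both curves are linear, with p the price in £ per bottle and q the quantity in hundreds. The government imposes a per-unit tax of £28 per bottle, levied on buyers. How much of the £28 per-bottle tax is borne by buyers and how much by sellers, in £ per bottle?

Buyers bear £8 per bottle; sellers bear £20 per bottle.

Demand slope: (173 − 218)/(71 − 62) = -5, so qd = 528 − 5p.
Supply slope: (206 − 210)/(70 − 72) = 2, so qs = 2p + 66.
Without the tax, 528 − 5p = 2p + 66 gives 7p = 462, so p* = £66 and q* = 198.
With the tax collected from buyers, demand (in seller-price terms) shifts: qd = 528 − 5(p + 28).
New equilibrium: buyers pay £74, sellers receive £46, q = 158. (Wedge: pb − ps = 28.)
Burden on buyers: £8; on sellers: £20. (They sum to £28.)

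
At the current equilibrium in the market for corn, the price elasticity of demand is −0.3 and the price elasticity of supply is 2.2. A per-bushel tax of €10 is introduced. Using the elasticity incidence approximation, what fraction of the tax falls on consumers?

Consumers' share ≈ 0.88.

Incidence ratio: consumers' share ≈ εs / (εs + |εd|) = 2.2 / (2.2 + 0.3) = 0.88.
Supply is the more elastic side, so consumers bear the larger share.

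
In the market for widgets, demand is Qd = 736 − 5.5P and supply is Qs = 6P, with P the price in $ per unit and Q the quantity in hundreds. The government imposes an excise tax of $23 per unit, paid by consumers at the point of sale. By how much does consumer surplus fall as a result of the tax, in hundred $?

Consumer surplus falls by $4212 hundred.

Before the tax: set 736 − 5.5P = 6P → P* = $64, Q* = 384.
With the tax collected from consumers, demand (in seller-price terms) shifts: Qd = 736 − 5.5(P + 23).
Solving gives Q = 318 with consumers paying $76 and producers receiving $53 (the $23 wedge).
ΔCS is the trapezoid between Q = 318 and Q = 384 of height $12: ½ · (384 + 318) · 12 = $4212.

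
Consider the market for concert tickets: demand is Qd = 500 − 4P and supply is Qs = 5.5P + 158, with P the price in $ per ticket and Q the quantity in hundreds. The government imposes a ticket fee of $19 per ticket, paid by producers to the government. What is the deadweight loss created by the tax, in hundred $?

Deadweight loss = $418 hundred.

Before the tax: set 500 − 4P = 5.5P + 158 → P* = $36, Q* = 356.
With the tax collected from producers, supply shifts: Qs = 5.5(P − 19) + 158.
New equilibrium: consumers pay $47, producers receive $28, Q = 312. (Wedge: Pb − Ps = 19.)
Quantity falls by |ΔQ| = |356 − 312| = 44.
DWL = ½ · t · |ΔQ| = ½ · 19 · 44 = $418.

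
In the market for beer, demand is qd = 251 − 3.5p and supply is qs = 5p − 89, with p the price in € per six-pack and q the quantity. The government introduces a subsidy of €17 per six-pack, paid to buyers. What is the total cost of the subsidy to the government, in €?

Before the subsidy: set 251 − 3.5p = 5p − 89 → p* = €40, q* = 111.
With a per-unit subsidy paid to buyers, each effectively pays p − 17, so demand becomes qd = 251 − 3.5(p − 17).
New equilibrium: buyers pay €30, producers receive €47, q = 146. (Wedge: pb − ps = −17.)
Outlay = t · Q = 17 · 146 = €2482.

Government outlay = €2482.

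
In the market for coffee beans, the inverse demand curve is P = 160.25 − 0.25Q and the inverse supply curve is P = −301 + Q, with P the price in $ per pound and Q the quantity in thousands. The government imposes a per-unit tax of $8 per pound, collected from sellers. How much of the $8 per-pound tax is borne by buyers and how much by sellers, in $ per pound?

Rewrite in direct form: Qd = 641 − 4P and Qs = P + 301.
Without the tax, 641 − 4P = P + 301 gives 5P = 340, so P* = $68 and Q* = 369.
With the tax collected from sellers, supply shifts: Qs = (P − 8) + 301.
New equilibrium: buyers pay $69.6, sellers receive $61.6, Q = 362.6. (Wedge: Pb − Ps = 8.)
Burden on buyers: $1.6; on sellers: $6.4. (They sum to $8.)
The less price-elastic side of the market bears the larger share of a per-unit tax.

Buyers bear $1.6 per pound; sellers bear $6.4 per pound.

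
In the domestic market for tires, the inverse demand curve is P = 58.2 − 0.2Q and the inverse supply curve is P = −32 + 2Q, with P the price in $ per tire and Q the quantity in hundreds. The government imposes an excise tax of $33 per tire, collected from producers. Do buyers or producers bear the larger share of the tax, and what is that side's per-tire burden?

Rewrite in direct form: Qd = 291 − 5P and Qs = 0.5P + 16.
Before the tax: set 291 − 5P = 0.5P + 16 → P* = $50, Q* = 41.
With the tax collected from producers, supply shifts: Qs = 0.5(P − 33) + 16.
Solving gives Q = 26 with buyers paying $53 and producers receiving $20 (the $33 wedge).
Per-tire burden: buyers $3, producers $30.
Producers take the larger share because supply is less price-elastic here (demand slope 5 vs supply slope 0.5).
The less price-elastic side of the market bears the larger share of a per-unit tax.

Producers bear the larger share: $30 per tire.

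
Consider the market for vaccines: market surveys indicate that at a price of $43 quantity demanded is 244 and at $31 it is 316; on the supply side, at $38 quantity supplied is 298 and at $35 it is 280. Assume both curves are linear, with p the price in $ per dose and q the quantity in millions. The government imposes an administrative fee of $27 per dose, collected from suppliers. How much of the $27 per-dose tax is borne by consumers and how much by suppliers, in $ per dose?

Consumers bear $13.5 per dose; suppliers bear $13.5 per dose.

Demand slope: (316 − 244)/(31 − 43) = -6, so qd = 502 − 6p.
Supply slope: (280 − 298)/(35 − 38) = 6, so qs = 6p + 70.
Without the tax, 502 − 6p = 6p + 70 gives 12p = 432, so p* = $36 and q* = 286.
With the tax collected from suppliers, supply shifts: qs = 6(p − 27) + 70.
New equilibrium: consumers pay $49.5, suppliers receive $22.5, q = 205. (Wedge: pb − ps = 27.)
Burden on consumers: $13.5; on suppliers: $13.5. (They sum to $27.)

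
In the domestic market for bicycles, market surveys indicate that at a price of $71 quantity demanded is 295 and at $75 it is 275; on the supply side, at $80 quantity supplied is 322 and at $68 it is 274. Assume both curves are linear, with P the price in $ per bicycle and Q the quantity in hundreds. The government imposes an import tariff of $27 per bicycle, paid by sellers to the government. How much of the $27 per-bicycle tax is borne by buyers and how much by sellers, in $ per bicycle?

Buyers bear $12 per bicycle; sellers bear $15 per bicycle.

Demand slope: (275 − 295)/(75 − 71) = -5, so Qd = 650 − 5P.
Supply slope: (274 − 322)/(68 − 80) = 4, so Qs = 4P + 2.
Without the tax, 650 − 5P = 4P + 2 gives 9P = 648, so P* = $72 and Q* = 290.
With the tax collected from sellers, supply shifts: Qs = 4(P − 27) + 2.
Solving gives Q = 230 with buyers paying $84 and sellers receiving $57 (the $27 wedge).
Burden on buyers: $12; on sellers: $15. (They sum to $27.)
The less price-elastic side of the market bears the larger share of a per-unit tax.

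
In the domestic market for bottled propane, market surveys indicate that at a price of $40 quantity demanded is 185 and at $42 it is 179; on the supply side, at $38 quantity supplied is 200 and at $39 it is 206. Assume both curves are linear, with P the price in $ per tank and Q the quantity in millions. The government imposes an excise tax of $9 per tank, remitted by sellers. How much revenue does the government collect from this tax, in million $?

Tax revenue = $1584 million.

Demand slope: (179 − 185)/(42 − 40) = -3, so Qd = 305 − 3P.
Supply slope: (206 − 200)/(39 − 38) = 6, so Qs = 6P − 28.
Without the tax, 305 − 3P = 6P − 28 gives 9P = 333, so P* = $37 and Q* = 194.
With the tax collected from sellers, supply shifts: Qs = 6(P − 9) − 28.
Solving gives Q = 176 with consumers paying $43 and sellers receiving $34 (the $9 wedge).
Revenue = t · Q = 9 · 176 = $1584.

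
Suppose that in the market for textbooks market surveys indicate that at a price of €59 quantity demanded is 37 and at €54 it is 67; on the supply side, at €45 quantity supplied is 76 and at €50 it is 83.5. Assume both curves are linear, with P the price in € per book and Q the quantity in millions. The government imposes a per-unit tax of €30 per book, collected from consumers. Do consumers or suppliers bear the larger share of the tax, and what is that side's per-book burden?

Suppliers bear the larger share: €24 per book.

Demand slope: (67 − 37)/(54 − 59) = -6, so Qd = 391 − 6P.
Supply slope: (83.5 − 76)/(50 − 45) = 1.5, so Qs = 1.5P + 8.5.
Without the tax, 391 − 6P = 1.5P + 8.5 gives 7.5P = 382.5, so P* = €51 and Q* = 85.
With the tax collected from consumers, demand (in seller-price terms) shifts: Qd = 391 − 6(P + 30).
New equilibrium: consumers pay €57, suppliers receive €27, Q = 49. (Wedge: Pb − Ps = 30.)
Per-book burden: consumers €6, suppliers €24.
Suppliers take the larger share because supply is less price-elastic here (demand slope 6 vs supply slope 1.5).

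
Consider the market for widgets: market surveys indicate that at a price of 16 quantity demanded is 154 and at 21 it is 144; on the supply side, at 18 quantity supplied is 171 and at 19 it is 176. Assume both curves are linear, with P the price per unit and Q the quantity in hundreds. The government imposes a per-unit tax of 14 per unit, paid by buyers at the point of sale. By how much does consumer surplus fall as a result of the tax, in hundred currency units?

Demand slope: (144 − 154)/(21 − 16) = -2, so Qd = 186 − 2P.
Supply slope: (176 − 171)/(19 − 18) = 5, so Qs = 5P + 81.
Before the tax: set 186 − 2P = 5P + 81 → P* = 15, Q* = 156.
With the tax collected from buyers, demand (in seller-price terms) shifts: Qd = 186 − 2(P + 14).
Solving gives Q = 136 with buyers paying 25 and suppliers receiving 11 (the 14 wedge).
ΔCS is the trapezoid between Q = 136 and Q = 156 of height 10: ½ · (156 + 136) · 10 = 1460.

Consumer surplus falls by 1460 hundred.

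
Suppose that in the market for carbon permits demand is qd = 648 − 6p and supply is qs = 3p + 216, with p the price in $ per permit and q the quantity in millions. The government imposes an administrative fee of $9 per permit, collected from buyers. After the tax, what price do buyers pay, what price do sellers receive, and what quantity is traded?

Buyers pay $51; sellers receive $42; quantity = 342.

Without the tax, 648 − 6p = 3p + 216 gives 9p = 432, so p* = $48 and q* = 360.
With the tax collected from buyers, demand (in seller-price terms) shifts: qd = 648 − 6(p + 9).
New equilibrium: buyers pay $51, sellers receive $42, q = 342. (Wedge: pb − ps = 9.)
The less price-elastic side of the market bears the larger share of a per-unit tax.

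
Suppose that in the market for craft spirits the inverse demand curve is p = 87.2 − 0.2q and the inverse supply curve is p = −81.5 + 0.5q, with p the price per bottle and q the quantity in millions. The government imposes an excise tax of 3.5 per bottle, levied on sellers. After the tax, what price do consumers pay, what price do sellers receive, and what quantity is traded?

Consumers pay 40; sellers receive 36.5; quantity = 236.

Inverting to q(p) form: qd = 436 − 5p; qs = 2p + 163.
Before the tax: set 436 − 5p = 2p + 163 → p* = 39, q* = 241.
With the tax collected from sellers, supply shifts: qs = 2(p − 3.5) + 163.
New equilibrium: consumers pay 40, sellers receive 36.5, q = 236. (Wedge: pb − ps = 3.5.)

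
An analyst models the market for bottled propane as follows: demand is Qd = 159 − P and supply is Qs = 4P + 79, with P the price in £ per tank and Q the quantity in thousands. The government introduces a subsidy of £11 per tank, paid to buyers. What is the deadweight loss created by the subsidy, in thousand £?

Without the subsidy, 159 − P = 4P + 79 gives 5P = 80, so P* = £16 and Q* = 143.
With a per-unit subsidy paid to buyers, each effectively pays P − 11, so demand becomes Qd = 159 − (P − 11).
Solving gives Q = 151.8 with buyers paying £7.2 and sellers receiving £18.2 (the £11 wedge).
Quantity rises by |ΔQ| = |143 − 151.8| = 8.8.
DWL = ½ · t · |ΔQ| = ½ · 11 · 8.8 = £48.4.

Deadweight loss = £48.4 thousand.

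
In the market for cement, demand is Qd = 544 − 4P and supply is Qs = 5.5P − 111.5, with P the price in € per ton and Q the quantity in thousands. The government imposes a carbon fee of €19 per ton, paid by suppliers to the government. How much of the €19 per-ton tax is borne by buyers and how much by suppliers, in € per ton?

Without the tax, 544 − 4P = 5.5P − 111.5 gives 9.5P = 655.5, so P* = €69 and Q* = 268.
With the tax collected from suppliers, supply shifts: Qs = 5.5(P − 19) − 111.5.
New equilibrium: buyers pay €80, suppliers receive €61, Q = 224. (Wedge: Pb − Ps = 19.)
Burden on buyers: €11; on suppliers: €8. (They sum to €19.)
The less price-elastic side of the market bears the larger share of a per-unit tax.

Buyers bear €11 per ton; suppliers bear €8 per ton.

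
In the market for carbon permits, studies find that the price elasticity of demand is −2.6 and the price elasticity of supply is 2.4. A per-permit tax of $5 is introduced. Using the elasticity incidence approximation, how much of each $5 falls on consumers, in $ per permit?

Incidence ratio: consumers' share ≈ εs / (εs + |εd|) = 2.4 / (2.4 + 2.6) = 0.48.
So consumers bear ≈ 0.48 × $5 = $2.4; sellers bear $2.6.

Consumers bear ≈ $2.4 per permit.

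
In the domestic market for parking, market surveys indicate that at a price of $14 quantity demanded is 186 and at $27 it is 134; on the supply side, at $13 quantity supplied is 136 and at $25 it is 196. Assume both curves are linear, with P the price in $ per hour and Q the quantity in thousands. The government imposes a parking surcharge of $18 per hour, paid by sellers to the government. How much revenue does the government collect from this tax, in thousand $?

Tax revenue = $2268 thousand.

Demand slope: (134 − 186)/(27 − 14) = -4, so Qd = 242 − 4P.
Supply slope: (196 − 136)/(25 − 13) = 5, so Qs = 5P + 71.
Before the tax: set 242 − 4P = 5P + 71 → P* = $19, Q* = 166.
With the tax collected from sellers, supply shifts: Qs = 5(P − 18) + 71.
New equilibrium: consumers pay $29, sellers receive $11, Q = 126. (Wedge: Pb − Ps = 18.)
Revenue = t · Q = 18 · 126 = $2268.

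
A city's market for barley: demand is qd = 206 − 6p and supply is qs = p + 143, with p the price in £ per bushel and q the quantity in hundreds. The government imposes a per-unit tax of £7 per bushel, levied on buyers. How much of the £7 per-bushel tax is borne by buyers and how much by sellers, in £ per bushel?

Buyers bear £1 per bushel; sellers bear £6 per bushel.

Without the tax, 206 − 6p = p + 143 gives 7p = 63, so p* = £9 and q* = 152.
With the tax collected from buyers, demand (in seller-price terms) shifts: qd = 206 − 6(p + 7).
New equilibrium: buyers pay £10, sellers receive £3, q = 146. (Wedge: pb − ps = 7.)
Burden on buyers: £1; on sellers: £6. (They sum to £7.)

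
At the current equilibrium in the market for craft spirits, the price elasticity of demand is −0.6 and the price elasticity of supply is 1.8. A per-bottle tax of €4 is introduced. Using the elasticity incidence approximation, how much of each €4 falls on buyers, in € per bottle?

Incidence ratio: buyers' share ≈ εs / (εs + |εd|) = 1.8 / (1.8 + 0.6) = 0.75.
So buyers bear ≈ 0.75 × €4 = €3; suppliers bear €1.

Buyers bear ≈ €3 per bottle.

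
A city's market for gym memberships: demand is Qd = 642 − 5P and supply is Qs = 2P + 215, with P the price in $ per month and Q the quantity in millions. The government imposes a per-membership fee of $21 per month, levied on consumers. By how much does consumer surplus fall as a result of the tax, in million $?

Without the tax, 642 − 5P = 2P + 215 gives 7P = 427, so P* = $61 and Q* = 337.
With the tax collected from consumers, demand (in seller-price terms) shifts: Qd = 642 − 5(P + 21).
Solving gives Q = 307 with consumers paying $67 and suppliers receiving $46 (the $21 wedge).
ΔCS is the trapezoid between Q = 307 and Q = 337 of height $6: ½ · (337 + 307) · 6 = $1932.

Consumer surplus falls by $1932 million.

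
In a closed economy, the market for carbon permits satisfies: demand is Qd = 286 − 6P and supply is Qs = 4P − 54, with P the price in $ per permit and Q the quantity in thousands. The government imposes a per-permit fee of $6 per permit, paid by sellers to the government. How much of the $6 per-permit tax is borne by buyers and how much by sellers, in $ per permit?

Before the tax: set 286 − 6P = 4P − 54 → P* = $34, Q* = 82.
With the tax collected from sellers, supply shifts: Qs = 4(P − 6) − 54.
Solving gives Q = 67.6 with buyers paying $36.4 and sellers receiving $30.4 (the $6 wedge).
Burden on buyers: $2.4; on sellers: $3.6. (They sum to $6.)
The less price-elastic side of the market bears the larger share of a per-unit tax.

Buyers bear $2.4 per permit; sellers bear $3.6 per permit.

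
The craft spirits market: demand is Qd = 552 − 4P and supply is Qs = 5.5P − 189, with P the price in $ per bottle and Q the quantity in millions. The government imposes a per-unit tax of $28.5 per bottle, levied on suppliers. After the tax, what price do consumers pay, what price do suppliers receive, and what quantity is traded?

Before the tax: set 552 − 4P = 5.5P − 189 → P* = $78, Q* = 240.
With the tax collected from suppliers, supply shifts: Qs = 5.5(P − 28.5) − 189.
New equilibrium: consumers pay $94.5, suppliers receive $66, Q = 174. (Wedge: Pb − Ps = 28.5.)
The less price-elastic side of the market bears the larger share of a per-unit tax.

Consumers pay $94.5; suppliers receive $66; quantity = 174.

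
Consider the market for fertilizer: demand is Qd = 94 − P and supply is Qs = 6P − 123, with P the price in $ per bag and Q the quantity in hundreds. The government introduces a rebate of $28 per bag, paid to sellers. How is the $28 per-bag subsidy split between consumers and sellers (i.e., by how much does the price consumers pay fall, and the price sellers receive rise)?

Consumers gain $24 per bag; sellers gain $4 per bag.

Without the subsidy, 94 − P = 6P − 123 gives 7P = 217, so P* = $31 and Q* = 63.
With a per-unit subsidy paid to sellers, each receives P + 28 per unit sold, so supply becomes Qs = 6(P + 28) − 123.
Solving gives Q = 87 with consumers paying $7 and sellers receiving $35 (the $28 wedge).
Gain to consumers: $24; to sellers: $4. (They sum to $28.)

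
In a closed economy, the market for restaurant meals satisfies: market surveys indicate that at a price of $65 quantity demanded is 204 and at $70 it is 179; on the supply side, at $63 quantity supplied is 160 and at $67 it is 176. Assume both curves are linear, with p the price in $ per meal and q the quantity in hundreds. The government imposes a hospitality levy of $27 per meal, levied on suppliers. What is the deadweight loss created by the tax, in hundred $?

Deadweight loss = $810 hundred.

Demand slope: (179 − 204)/(70 − 65) = -5, so qd = 529 − 5p.
Supply slope: (176 − 160)/(67 − 63) = 4, so qs = 4p − 92.
Without the tax, 529 − 5p = 4p − 92 gives 9p = 621, so p* = $69 and q* = 184.
With the tax collected from suppliers, supply shifts: qs = 4(p − 27) − 92.
Solving gives q = 124 with consumers paying $81 and suppliers receiving $54 (the $27 wedge).
Quantity falls by |ΔQ| = |184 − 124| = 60.
DWL = ½ · t · |ΔQ| = ½ · 27 · 60 = $810.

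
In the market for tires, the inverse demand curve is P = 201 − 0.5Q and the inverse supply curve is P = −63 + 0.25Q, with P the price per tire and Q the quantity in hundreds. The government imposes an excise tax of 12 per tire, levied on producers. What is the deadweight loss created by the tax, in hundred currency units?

Deadweight loss = 96 hundred.

Inverting to Q(P) form: Qd = 402 − 2P; Qs = 4P + 252.
Before the tax: set 402 − 2P = 4P + 252 → P* = 25, Q* = 352.
With the tax collected from producers, supply shifts: Qs = 4(P − 12) + 252.
Solving gives Q = 336 with consumers paying 33 and producers receiving 21 (the 12 wedge).
Quantity falls by |ΔQ| = |352 − 336| = 16.
DWL = ½ · t · |ΔQ| = ½ · 12 · 16 = 96.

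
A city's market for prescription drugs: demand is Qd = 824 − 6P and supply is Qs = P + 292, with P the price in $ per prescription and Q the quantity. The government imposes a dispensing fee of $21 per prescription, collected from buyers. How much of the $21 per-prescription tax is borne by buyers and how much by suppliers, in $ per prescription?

Without the tax, 824 − 6P = P + 292 gives 7P = 532, so P* = $76 and Q* = 368.
With the tax collected from buyers, demand (in seller-price terms) shifts: Qd = 824 − 6(P + 21).
Solving gives Q = 350 with buyers paying $79 and suppliers receiving $58 (the $21 wedge).
Burden on buyers: $3; on suppliers: $18. (They sum to $21.)
The less price-elastic side of the market bears the larger share of a per-unit tax.

Buyers bear $3 per prescription; suppliers bear $18 per prescription.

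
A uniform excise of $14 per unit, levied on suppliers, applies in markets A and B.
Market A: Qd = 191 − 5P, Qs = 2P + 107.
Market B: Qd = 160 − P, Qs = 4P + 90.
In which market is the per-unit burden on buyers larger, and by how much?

Market B, by $7.2.

Market A: pre-tax P* = $12, Q* = 131; post-tax Q = 111; per-unit burden on buyers = $4.
Market B: pre-tax P* = $14, Q* = 146; post-tax Q = 134.8; per-unit burden on buyers = $11.2.
Difference: $4 vs $11.2 → market B is larger by $7.2.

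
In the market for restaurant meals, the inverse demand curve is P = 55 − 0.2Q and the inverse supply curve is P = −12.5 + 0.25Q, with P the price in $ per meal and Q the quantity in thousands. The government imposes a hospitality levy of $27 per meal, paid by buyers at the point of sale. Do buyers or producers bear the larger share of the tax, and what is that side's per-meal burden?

Inverting to Q(P) form: Qd = 275 − 5P; Qs = 4P + 50.
Before the tax: set 275 − 5P = 4P + 50 → P* = $25, Q* = 150.
With the tax collected from buyers, demand (in seller-price terms) shifts: Qd = 275 − 5(P + 27).
Solving gives Q = 90 with buyers paying $37 and producers receiving $10 (the $27 wedge).
Per-meal burden: buyers $12, producers $15.
Producers take the larger share because supply is less price-elastic here (demand slope 5 vs supply slope 4).

Producers bear the larger share: $15 per meal.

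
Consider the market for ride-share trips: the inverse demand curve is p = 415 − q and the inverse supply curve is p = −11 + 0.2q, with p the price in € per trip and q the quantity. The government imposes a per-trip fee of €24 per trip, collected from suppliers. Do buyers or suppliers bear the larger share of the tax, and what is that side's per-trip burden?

Rewrite in direct form: qd = 415 − p and qs = 5p + 55.
Without the tax, 415 − p = 5p + 55 gives 6p = 360, so p* = €60 and q* = 355.
With the tax collected from suppliers, supply shifts: qs = 5(p − 24) + 55.
Solving gives q = 335 with buyers paying €80 and suppliers receiving €56 (the €24 wedge).
Per-trip burden: buyers €20, suppliers €4.
Buyers take the larger share because demand is less price-elastic here (demand slope 1 vs supply slope 5).

Buyers bear the larger share: €20 per trip.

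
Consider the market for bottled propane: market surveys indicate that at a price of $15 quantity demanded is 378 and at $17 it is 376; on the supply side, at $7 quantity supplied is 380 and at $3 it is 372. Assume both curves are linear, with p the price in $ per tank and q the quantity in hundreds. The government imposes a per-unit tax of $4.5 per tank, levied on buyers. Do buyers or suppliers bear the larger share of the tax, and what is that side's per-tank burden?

Demand slope: (376 − 378)/(17 − 15) = -1, so qd = 393 − p.
Supply slope: (372 − 380)/(3 − 7) = 2, so qs = 2p + 366.
Without the tax, 393 − p = 2p + 366 gives 3p = 27, so p* = $9 and q* = 384.
With the tax collected from buyers, demand (in seller-price terms) shifts: qd = 393 − (p + 4.5).
New equilibrium: buyers pay $12, suppliers receive $7.5, q = 381. (Wedge: pb − ps = 4.5.)
Per-tank burden: buyers $3, suppliers $1.5.
Buyers take the larger share because demand is less price-elastic here (demand slope 1 vs supply slope 2).
The less price-elastic side of the market bears the larger share of a per-unit tax.

Buyers bear the larger share: $3 per tank.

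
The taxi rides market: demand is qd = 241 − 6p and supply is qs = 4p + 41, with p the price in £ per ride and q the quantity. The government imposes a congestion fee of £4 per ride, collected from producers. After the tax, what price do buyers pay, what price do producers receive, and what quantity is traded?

Buyers pay £21.6; producers receive £17.6; quantity = 111.4.

Without the tax, 241 − 6p = 4p + 41 gives 10p = 200, so p* = £20 and q* = 121.
With the tax collected from producers, supply shifts: qs = 4(p − 4) + 41.
Solving gives q = 111.4 with buyers paying £21.6 and producers receiving £17.6 (the £4 wedge).
The less price-elastic side of the market bears the larger share of a per-unit tax.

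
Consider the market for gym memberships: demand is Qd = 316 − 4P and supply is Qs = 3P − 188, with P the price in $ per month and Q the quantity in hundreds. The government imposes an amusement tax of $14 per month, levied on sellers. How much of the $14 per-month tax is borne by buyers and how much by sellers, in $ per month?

Before the tax: set 316 − 4P = 3P − 188 → P* = $72, Q* = 28.
With the tax collected from sellers, supply shifts: Qs = 3(P − 14) − 188.
Solving gives Q = 4 with buyers paying $78 and sellers receiving $64 (the $14 wedge).
Burden on buyers: $6; on sellers: $8. (They sum to $14.)
The less price-elastic side of the market bears the larger share of a per-unit tax.

Buyers bear $6 per month; sellers bear $8 per month.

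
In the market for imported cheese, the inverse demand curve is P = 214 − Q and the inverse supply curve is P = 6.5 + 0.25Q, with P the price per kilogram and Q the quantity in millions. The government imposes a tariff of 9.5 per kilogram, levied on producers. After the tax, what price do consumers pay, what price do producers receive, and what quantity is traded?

Inverting to Q(P) form: Qd = 214 − P; Qs = 4P − 26.
Without the tax, 214 − P = 4P − 26 gives 5P = 240, so P* = 48 and Q* = 166.
With the tax collected from producers, supply shifts: Qs = 4(P − 9.5) − 26.
Solving gives Q = 158.4 with consumers paying 55.6 and producers receiving 46.1 (the 9.5 wedge).

Consumers pay 55.6; producers receive 46.1; quantity = 158.4.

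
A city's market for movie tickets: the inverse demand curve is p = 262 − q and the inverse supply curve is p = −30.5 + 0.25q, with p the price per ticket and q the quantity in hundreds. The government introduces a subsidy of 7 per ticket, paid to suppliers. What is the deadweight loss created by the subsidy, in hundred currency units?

Deadweight loss = 19.6 hundred.

Inverting to q(p) form: qd = 262 − p; qs = 4p + 122.
Before the subsidy: set 262 − p = 4p + 122 → p* = 28, q* = 234.
With a per-unit subsidy paid to suppliers, each receives p + 7 per unit sold, so supply becomes qs = 4(p + 7) + 122.
New equilibrium: consumers pay 22.4, suppliers receive 29.4, q = 239.6. (Wedge: pb − ps = −7.)
Quantity rises by |ΔQ| = |234 − 239.6| = 5.6.
DWL = ½ · t · |ΔQ| = ½ · 7 · 5.6 = 19.6.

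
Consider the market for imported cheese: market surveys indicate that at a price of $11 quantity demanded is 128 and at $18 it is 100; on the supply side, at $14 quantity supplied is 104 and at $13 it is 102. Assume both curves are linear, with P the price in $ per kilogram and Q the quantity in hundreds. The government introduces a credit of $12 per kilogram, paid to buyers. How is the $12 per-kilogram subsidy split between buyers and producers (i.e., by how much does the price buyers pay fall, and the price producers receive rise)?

Buyers gain $4 per kilogram; producers gain $8 per kilogram.

Demand slope: (100 − 128)/(18 − 11) = -4, so Qd = 172 − 4P.
Supply slope: (102 − 104)/(13 − 14) = 2, so Qs = 2P + 76.
Before the subsidy: set 172 − 4P = 2P + 76 → P* = $16, Q* = 108.
With a per-unit subsidy paid to buyers, each effectively pays P − 12, so demand becomes Qd = 172 − 4(P − 12).
Solving gives Q = 124 with buyers paying $12 and producers receiving $24 (the $12 wedge).
Gain to buyers: $4; to producers: $8. (They sum to $12.)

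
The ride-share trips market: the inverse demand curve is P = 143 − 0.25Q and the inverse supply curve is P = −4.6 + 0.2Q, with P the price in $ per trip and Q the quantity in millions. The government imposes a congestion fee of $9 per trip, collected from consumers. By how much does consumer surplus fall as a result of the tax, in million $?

Consumer surplus falls by $1590 million.

Inverting to Q(P) form: Qd = 572 − 4P; Qs = 5P + 23.
Without the tax, 572 − 4P = 5P + 23 gives 9P = 549, so P* = $61 and Q* = 328.
With the tax collected from consumers, demand (in seller-price terms) shifts: Qd = 572 − 4(P + 9).
New equilibrium: consumers pay $66, suppliers receive $57, Q = 308. (Wedge: Pb − Ps = 9.)
ΔCS is the trapezoid between Q = 308 and Q = 328 of height $5: ½ · (328 + 308) · 5 = $1590.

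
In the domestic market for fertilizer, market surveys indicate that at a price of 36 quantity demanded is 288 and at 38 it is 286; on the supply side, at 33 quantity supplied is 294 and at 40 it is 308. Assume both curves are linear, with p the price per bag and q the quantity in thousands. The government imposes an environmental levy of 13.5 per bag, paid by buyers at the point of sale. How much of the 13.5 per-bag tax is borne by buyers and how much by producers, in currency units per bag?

Demand slope: (286 − 288)/(38 − 36) = -1, so qd = 324 − p.
Supply slope: (308 − 294)/(40 − 33) = 2, so qs = 2p + 228.
Before the tax: set 324 − p = 2p + 228 → p* = 32, q* = 292.
With the tax collected from buyers, demand (in seller-price terms) shifts: qd = 324 − (p + 13.5).
Solving gives q = 283 with buyers paying 41 and producers receiving 27.5 (the 13.5 wedge).
Burden on buyers: 9; on producers: 4.5. (They sum to 13.5.)

Buyers bear 9 per bag; producers bear 4.5 per bag.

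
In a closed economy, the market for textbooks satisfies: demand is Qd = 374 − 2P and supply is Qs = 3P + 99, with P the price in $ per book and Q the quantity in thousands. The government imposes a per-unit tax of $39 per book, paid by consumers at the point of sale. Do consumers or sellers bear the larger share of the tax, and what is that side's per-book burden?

Before the tax: set 374 − 2P = 3P + 99 → P* = $55, Q* = 264.
With the tax collected from consumers, demand (in seller-price terms) shifts: Qd = 374 − 2(P + 39).
Solving gives Q = 217.2 with consumers paying $78.4 and sellers receiving $39.4 (the $39 wedge).
Per-book burden: consumers $23.4, sellers $15.6.
Consumers take the larger share because demand is less price-elastic here (demand slope 2 vs supply slope 3).
The less price-elastic side of the market bears the larger share of a per-unit tax.

Consumers bear the larger share: $23.4 per book.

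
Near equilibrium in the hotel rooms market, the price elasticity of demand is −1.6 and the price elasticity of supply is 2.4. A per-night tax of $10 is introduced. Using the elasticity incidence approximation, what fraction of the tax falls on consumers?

Consumers' share ≈ 0.6.

Incidence ratio: consumers' share ≈ εs / (εs + |εd|) = 2.4 / (2.4 + 1.6) = 0.6.
Supply is the more elastic side, so consumers bear the larger share.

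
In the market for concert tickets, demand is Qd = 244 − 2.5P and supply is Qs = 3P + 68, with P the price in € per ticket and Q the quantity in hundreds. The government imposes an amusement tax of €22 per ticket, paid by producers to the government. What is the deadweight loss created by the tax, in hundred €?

Deadweight loss = €330 hundred.

Without the tax, 244 − 2.5P = 3P + 68 gives 5.5P = 176, so P* = €32 and Q* = 164.
With the tax collected from producers, supply shifts: Qs = 3(P − 22) + 68.
New equilibrium: consumers pay €44, producers receive €22, Q = 134. (Wedge: Pb − Ps = 22.)
Quantity falls by |ΔQ| = |164 − 134| = 30.
DWL = ½ · t · |ΔQ| = ½ · 22 · 30 = €330.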